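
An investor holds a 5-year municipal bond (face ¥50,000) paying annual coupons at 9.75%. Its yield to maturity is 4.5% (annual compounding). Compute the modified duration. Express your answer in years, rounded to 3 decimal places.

4.090 years

Periodic yield y = 0.045. First find Macaulay duration:
  t   CF        PV=CF/(1+0.045)^t    t·PV
  1     4,875.00     4,665.0718     4,665.0718
  2     4,875.00     4,464.1835     8,928.3670
  3     4,875.00     4,271.9459    12,815.8378
  4     4,875.00     4,087.9866    16,351.9462
  5    54,875.00    44,034.5012   220,172.5059
  Σ                 61,523.6890   262,933.7287
P = 61,523.6890; Macaulay duration = 262,933.7287 / 61,523.6890 = 4.27370 years.
Modified duration = D_Mac / (1 + y) = 4.27370 / 1.045 = 4.08966 years.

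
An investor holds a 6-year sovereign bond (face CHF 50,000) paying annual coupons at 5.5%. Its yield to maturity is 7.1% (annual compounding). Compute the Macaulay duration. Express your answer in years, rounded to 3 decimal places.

Periodic yield y = 0.071. Discount each cash flow and weight by its year:
  t   CF        PV=CF/(1+0.071)^t    t·PV
  1     2,750.00     2,567.6937     2,567.6937
  2     2,750.00     2,397.4732     4,794.9463
  3     2,750.00     2,238.5370     6,715.6111
  4     2,750.00     2,090.1373     8,360.5491
  5     2,750.00     1,951.5754     9,757.8771
  6    52,750.00    34,953.0951   209,718.5708
  Σ                 46,198.5117   241,915.2481
Price P = Σ PV = 46,198.5117.
Macaulay duration = Σ(t·PV) / P = 241,915.2481 / 46,198.5117 = 5.23643 years.

5.236 years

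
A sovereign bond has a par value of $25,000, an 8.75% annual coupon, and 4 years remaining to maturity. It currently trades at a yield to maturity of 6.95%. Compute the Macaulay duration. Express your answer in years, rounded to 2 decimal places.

3.56 years

Periodic yield y = 0.0695. Discount each cash flow and weight by its year:
  t   CF        PV=CF/(1+0.0695)^t    t·PV
  1     2,187.50     2,045.3483     2,045.3483
  2     2,187.50     1,912.4341     3,824.8682
  3     2,187.50     1,788.1572     5,364.4716
  4    27,187.50    20,780.0275    83,120.1101
  Σ                 26,525.9671    94,354.7983
Price P = Σ PV = 26,525.9671.
Macaulay duration = Σ(t·PV) / P = 94,354.7983 / 26,525.9671 = 3.55707 years.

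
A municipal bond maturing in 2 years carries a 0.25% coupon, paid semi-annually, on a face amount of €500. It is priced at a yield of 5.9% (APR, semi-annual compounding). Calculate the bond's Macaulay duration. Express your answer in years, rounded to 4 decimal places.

Periodic yield y = 0.0295. Discount each cash flow and weight by its period:
  t   CF        PV=CF/(1+0.0295)^t    t·PV
  1        0.625         0.6071         0.6071
  2        0.625         0.5897         1.1794
  3        0.625         0.5728         1.7184
  4      500.625       445.6636     1,782.6543
  Σ                    447.4331     1,786.1591
Price P = Σ PV = 447.4331.
Macaulay duration = Σ(t·PV) / P = 1,786.1591 / 447.4331 = 3.99201 half-year periods.
In years: 3.99201 / 2 = 1.99601 years.

1.9960 years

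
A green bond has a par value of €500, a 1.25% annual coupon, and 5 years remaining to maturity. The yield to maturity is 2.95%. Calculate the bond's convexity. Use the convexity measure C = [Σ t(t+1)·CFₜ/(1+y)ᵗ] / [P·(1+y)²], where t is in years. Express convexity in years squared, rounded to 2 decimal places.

With y = 0.0295:
  t   CF        PV=CF/(1+0.0295)^t    t·PV        t(t+1)·PV
  1         6.25         6.0709         6.0709          12.1418
  2         6.25         5.8969        11.7939          35.3817
  3         6.25         5.7280        17.1839          68.7357
  4         6.25         5.5638        22.2554         111.2768
  5       506.25       437.7572     2,188.7859      13,132.7155
  Σ                    461.0169     2,246.0900      13,360.2515
P = 461.0169.
Convexity = Σ t(t+1)·PV / [P·(1+y)²] = 13,360.2515 / (461.0169 × 1.059870) = 27.34293.

27.34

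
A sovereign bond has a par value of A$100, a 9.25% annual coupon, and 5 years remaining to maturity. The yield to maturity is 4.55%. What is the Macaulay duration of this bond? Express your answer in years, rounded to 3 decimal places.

4.298 years

Periodic yield y = 0.0455. Discount each cash flow and weight by its year:
  t   CF        PV=CF/(1+0.0455)^t    t·PV
  1         9.25         8.8474         8.8474
  2         9.25         8.4624        16.9248
  3         9.25         8.0941        24.2824
  4         9.25         7.7419        30.9675
  5       109.25        87.4583       437.2917
  Σ                    120.6042       518.3138
Price P = Σ PV = 120.6042.
Macaulay duration = Σ(t·PV) / P = 518.3138 / 120.6042 = 4.29764 years.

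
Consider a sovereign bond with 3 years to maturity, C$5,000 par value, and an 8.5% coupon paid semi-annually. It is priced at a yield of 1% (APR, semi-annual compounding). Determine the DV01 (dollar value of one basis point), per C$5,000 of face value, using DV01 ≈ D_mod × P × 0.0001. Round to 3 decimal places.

Periodic yield y = 0.005.
  t   CF        PV=CF/(1+0.005)^t    t·PV
  1       212.50       211.4428       211.4428
  2       212.50       210.3908       420.7817
  3       212.50       209.3441       628.0323
  4       212.50       208.3026       833.2104
  5       212.50       207.2663     1,036.3313
  6     5,212.50     5,058.8255    30,352.9529
  Σ                  6,105.5721    33,482.7514
P = 6,105.5721; D_Mac = 5.48397 half-year periods = 2.74198 yrs; D_mod = 2.72834 yrs.
DV01 ≈ 2.72834 × 6,105.5721 × 0.0001 = 1.665809.

C$1.666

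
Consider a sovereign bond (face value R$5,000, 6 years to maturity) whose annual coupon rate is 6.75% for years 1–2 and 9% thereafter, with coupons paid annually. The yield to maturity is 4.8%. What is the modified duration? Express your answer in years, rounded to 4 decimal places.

Periodic yield y = 0.048. First find Macaulay duration:
  t   CF        PV=CF/(1+0.048)^t    t·PV
  1       337.50       322.0420       322.0420
  2       337.50       307.2920       614.5839
  3       450.00       390.9567     1,172.8701
  4       450.00       373.0503     1,492.2012
  5       450.00       355.9640     1,779.8201
  6     5,450.00     4,113.6639    24,681.9835
  Σ                  5,862.9689    30,063.5007
P = 5,862.9689; Macaulay duration = 30,063.5007 / 5,862.9689 = 5.12769 years.
Modified duration = D_Mac / (1 + y) = 5.12769 / 1.048 = 4.89284 years.

4.8928 years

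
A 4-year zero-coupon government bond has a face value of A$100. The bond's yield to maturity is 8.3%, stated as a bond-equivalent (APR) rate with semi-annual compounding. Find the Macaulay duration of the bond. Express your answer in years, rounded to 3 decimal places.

A zero-coupon bond has a single cash flow at maturity, so its Macaulay duration equals its maturity: 4 years.
(Equivalently: 8 semi-annual periods ÷ 2 = 4 years.)

4.000 years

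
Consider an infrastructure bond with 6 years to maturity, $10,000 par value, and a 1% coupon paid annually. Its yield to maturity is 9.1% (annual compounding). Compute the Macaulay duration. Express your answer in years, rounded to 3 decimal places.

Periodic yield y = 0.091. Discount each cash flow and weight by its year:
  t   CF        PV=CF/(1+0.091)^t    t·PV
  1       100.00        91.6590        91.6590
  2       100.00        84.0138       168.0275
  3       100.00        77.0062       231.0186
  4       100.00        70.5831       282.3326
  5       100.00        64.6958       323.4791
  6    10,100.00     5,989.2559    35,935.5355
  Σ                  6,377.2139    37,032.0524
Price P = Σ PV = 6,377.2139.
Macaulay duration = Σ(t·PV) / P = 37,032.0524 / 6,377.2139 = 5.80693 years.

5.807 years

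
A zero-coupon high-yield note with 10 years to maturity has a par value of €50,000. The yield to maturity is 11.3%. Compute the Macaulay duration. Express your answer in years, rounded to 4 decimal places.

A zero-coupon bond has a single cash flow at maturity, so its Macaulay duration equals its maturity: 10 years.

10.0000 years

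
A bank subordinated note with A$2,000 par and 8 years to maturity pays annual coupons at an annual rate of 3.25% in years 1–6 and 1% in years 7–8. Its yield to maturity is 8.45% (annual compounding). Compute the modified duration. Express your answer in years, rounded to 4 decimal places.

Periodic yield y = 0.0845. First find Macaulay duration:
  t   CF        PV=CF/(1+0.0845)^t    t·PV
  1        65.00        59.9355        59.9355
  2        65.00        55.2655       110.5310
  3        65.00        50.9594       152.8783
  4        65.00        46.9889       187.9555
  5        65.00        43.3277       216.6385
  6        65.00        39.9518       239.7106
  7        20.00        11.3350        79.3453
  8     2,020.00     1,055.6378     8,445.1021
  Σ                  1,363.4016     9,492.0969
P = 1,363.4016; Macaulay duration = 9,492.0969 / 1,363.4016 = 6.96207 years.
Modified duration = D_Mac / (1 + y) = 6.96207 / 1.0845 = 6.41961 years.

6.4196 years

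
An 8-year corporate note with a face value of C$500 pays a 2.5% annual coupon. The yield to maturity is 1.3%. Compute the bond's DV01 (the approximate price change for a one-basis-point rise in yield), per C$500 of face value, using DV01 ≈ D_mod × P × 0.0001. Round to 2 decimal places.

C$0.40

Periodic yield y = 0.013.
  t   CF        PV=CF/(1+0.013)^t    t·PV
  1        12.50        12.3396        12.3396
  2        12.50        12.1812        24.3625
  3        12.50        12.0249        36.0747
  4        12.50        11.8706        47.4824
  5        12.50        11.7183        58.5913
  6        12.50        11.5679        69.4072
  7        12.50        11.4194        79.9359
  8       512.50       462.1876     3,697.5009
  Σ                    545.3095     4,025.6944
P = 545.3095; D_Mac = 7.38240 yrs; D_mod = 7.28766 yrs.
DV01 ≈ 7.28766 × 545.3095 × 0.0001 = 0.397403.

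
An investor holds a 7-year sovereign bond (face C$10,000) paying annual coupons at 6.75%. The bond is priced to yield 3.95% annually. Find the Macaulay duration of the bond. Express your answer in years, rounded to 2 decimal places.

5.90 years

Periodic yield y = 0.0395. Discount each cash flow and weight by its year:
  t   CF        PV=CF/(1+0.0395)^t    t·PV
  1       675.00       649.3506       649.3506
  2       675.00       624.6759     1,249.3519
  3       675.00       600.9389     1,802.8166
  4       675.00       578.1038     2,312.4151
  5       675.00       556.1364     2,780.6819
  6       675.00       535.0037     3,210.0224
  7    10,675.00     8,139.4756    56,976.3295
  Σ                 11,683.6850    68,980.9680
Price P = Σ PV = 11,683.6850.
Macaulay duration = Σ(t·PV) / P = 68,980.9680 / 11,683.6850 = 5.90404 years.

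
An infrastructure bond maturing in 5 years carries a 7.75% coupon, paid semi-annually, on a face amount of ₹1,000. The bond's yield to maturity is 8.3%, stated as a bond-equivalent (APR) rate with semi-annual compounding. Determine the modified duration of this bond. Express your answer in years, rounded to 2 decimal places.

Periodic yield y = 0.0415. First find Macaulay duration:
  t   CF        PV=CF/(1+0.0415)^t    t·PV
  1        38.75        37.2060        37.2060
  2        38.75        35.7234        71.4469
  3        38.75        34.3000       102.8999
  4        38.75        32.9333       131.7330
  5        38.75        31.6210       158.1049
  6        38.75        30.3610       182.1660
  7        38.75        29.1512       204.0586
  8        38.75        27.9897       223.9172
  9        38.75        26.8744       241.8693
  10    1,038.75       691.7008     6,917.0083
  Σ                    977.8607     8,270.4100
P = 977.8607; Macaulay duration = 8,270.4100 / 977.8607 = 8.45766 half-year periods = 4.22883 years.
Modified duration = D_Mac / (1 + y) = 4.22883 / 1.0415 = 4.06032 years.

4.06 years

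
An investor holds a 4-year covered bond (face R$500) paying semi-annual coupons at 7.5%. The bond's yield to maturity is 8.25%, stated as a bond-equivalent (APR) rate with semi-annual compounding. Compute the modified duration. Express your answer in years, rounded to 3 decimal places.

3.382 years

Periodic yield y = 0.04125. First find Macaulay duration:
  t   CF        PV=CF/(1+0.04125)^t    t·PV
  1        18.75        18.0072        18.0072
  2        18.75        17.2938        34.5877
  3        18.75        16.6087        49.8262
  4        18.75        15.9508        63.8030
  5        18.75        15.3189        76.5943
  6        18.75        14.7120        88.2719
  7        18.75        14.1292        98.9041
  8       518.75       375.4205     3,003.3641
  Σ                    487.4410     3,433.3584
P = 487.4410; Macaulay duration = 3,433.3584 / 487.4410 = 7.04364 half-year periods = 3.52182 years.
Modified duration = D_Mac / (1 + y) = 3.52182 / 1.04125 = 3.38230 years.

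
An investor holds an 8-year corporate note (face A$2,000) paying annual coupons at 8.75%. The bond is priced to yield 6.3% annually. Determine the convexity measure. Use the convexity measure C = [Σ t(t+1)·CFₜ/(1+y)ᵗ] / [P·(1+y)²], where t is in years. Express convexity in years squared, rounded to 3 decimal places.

45.065

With y = 0.063:
  t   CF        PV=CF/(1+0.063)^t    t·PV        t(t+1)·PV
  1       175.00       164.6284       164.6284         329.2568
  2       175.00       154.8715       309.7430         929.2290
  3       175.00       145.6929       437.0786       1,748.3143
  4       175.00       137.0582       548.2328       2,741.1638
  5       175.00       128.9353       644.6763       3,868.0580
  6       175.00       121.2938       727.7626       5,094.3379
  7       175.00       114.1051       798.7360       6,389.8877
  8     2,175.00     1,334.1146    10,672.9170      96,056.2530
  Σ                  2,300.6998    14,303.7746     117,156.5006
P = 2,300.6998.
Convexity = Σ t(t+1)·PV / [P·(1+y)²] = 117,156.5006 / (2,300.6998 × 1.129969) = 45.06506.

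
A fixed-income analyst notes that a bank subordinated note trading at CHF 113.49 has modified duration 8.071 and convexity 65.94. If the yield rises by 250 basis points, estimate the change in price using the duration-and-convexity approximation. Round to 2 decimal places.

Duration effect: -D_mod·Δy = -8.071 × (+0.025) = -0.201775
Convexity effect: ½·C·(Δy)² = 0.5 × 65.94 × (0.025)² = +0.02060625
ΔP/P ≈ -0.201775 + 0.02060625 = -0.18116875
ΔP ≈ 113.49 × (-0.18116875) = -20.5608414375.

-CHF 20.56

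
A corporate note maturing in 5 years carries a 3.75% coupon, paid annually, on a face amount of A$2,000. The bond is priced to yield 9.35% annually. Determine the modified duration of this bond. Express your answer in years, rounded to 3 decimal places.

Periodic yield y = 0.0935. First find Macaulay duration:
  t   CF        PV=CF/(1+0.0935)^t    t·PV
  1        75.00        68.5871        68.5871
  2        75.00        62.7225       125.4451
  3        75.00        57.3594       172.0783
  4        75.00        52.4549       209.8196
  5     2,075.00     1,327.1627     6,635.8135
  Σ                  1,568.2867     7,211.7436
P = 1,568.2867; Macaulay duration = 7,211.7436 / 1,568.2867 = 4.59849 years.
Modified duration = D_Mac / (1 + y) = 4.59849 / 1.0935 = 4.20529 years.

4.205 years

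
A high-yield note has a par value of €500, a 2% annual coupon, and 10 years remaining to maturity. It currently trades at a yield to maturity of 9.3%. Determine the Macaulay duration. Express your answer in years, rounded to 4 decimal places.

8.7691 years

Periodic yield y = 0.093. Discount each cash flow and weight by its year:
  t   CF        PV=CF/(1+0.093)^t    t·PV
  1        10.00         9.1491         9.1491
  2        10.00         8.3707        16.7413
  3        10.00         7.6584        22.9753
  4        10.00         7.0068        28.0272
  5        10.00         6.4106        32.0530
  6        10.00         5.8651        35.1909
  7        10.00         5.3661        37.5627
  8        10.00         4.9095        39.2761
  9        10.00         4.4918        40.4260
  10      510.00       209.5890     2,095.8903
  Σ                    268.8172     2,357.2920
Price P = Σ PV = 268.8172.
Macaulay duration = Σ(t·PV) / P = 2,357.2920 / 268.8172 = 8.76913 years.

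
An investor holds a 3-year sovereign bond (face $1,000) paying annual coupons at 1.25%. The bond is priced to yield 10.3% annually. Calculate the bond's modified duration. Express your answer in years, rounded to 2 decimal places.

Periodic yield y = 0.103. First find Macaulay duration:
  t   CF        PV=CF/(1+0.103)^t    t·PV
  1        12.50        11.3327        11.3327
  2        12.50        10.2745        20.5489
  3     1,012.50       754.5161     2,263.5482
  Σ                    776.1233     2,295.4299
P = 776.1233; Macaulay duration = 2,295.4299 / 776.1233 = 2.95756 years.
Modified duration = D_Mac / (1 + y) = 2.95756 / 1.103 = 2.68138 years.

2.68 years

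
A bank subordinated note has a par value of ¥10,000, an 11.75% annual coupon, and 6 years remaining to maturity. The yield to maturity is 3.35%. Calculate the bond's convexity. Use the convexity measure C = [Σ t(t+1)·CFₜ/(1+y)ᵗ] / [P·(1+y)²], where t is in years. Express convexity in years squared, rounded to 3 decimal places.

29.530

With y = 0.0335:
  t   CF        PV=CF/(1+0.0335)^t    t·PV        t(t+1)·PV
  1     1,175.00     1,136.9134     1,136.9134       2,273.8268
  2     1,175.00     1,100.0613     2,200.1227       6,600.3681
  3     1,175.00     1,064.4038     3,193.2115      12,772.8458
  4     1,175.00     1,029.9021     4,119.6084      20,598.0420
  5     1,175.00       996.5187     4,982.5936      29,895.5616
  6    11,175.00     9,170.3233    55,021.9397     385,153.5777
  Σ                 14,498.1227    70,654.3892     457,294.2220
P = 14,498.1227.
Convexity = Σ t(t+1)·PV / [P·(1+y)²] = 457,294.2220 / (14,498.1227 × 1.068122) = 29.52997.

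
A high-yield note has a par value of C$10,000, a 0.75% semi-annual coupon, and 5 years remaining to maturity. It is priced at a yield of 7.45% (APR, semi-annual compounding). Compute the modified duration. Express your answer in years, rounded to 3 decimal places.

Periodic yield y = 0.03725. First find Macaulay duration:
  t   CF        PV=CF/(1+0.03725)^t    t·PV
  1        37.50        36.1533        36.1533
  2        37.50        34.8549        69.7099
  3        37.50        33.6032       100.8097
  4        37.50        32.3965       129.5858
  5        37.50        31.2330       156.1651
  6        37.50        30.1114       180.6683
  7        37.50        29.0300       203.2101
  8        37.50        27.9875       223.8998
  9        37.50        26.9824       242.8414
  10   10,037.50     6,962.9155    69,629.1548
  Σ                  7,245.2677    70,972.1981
P = 7,245.2677; Macaulay duration = 70,972.1981 / 7,245.2677 = 9.79566 half-year periods = 4.89783 years.
Modified duration = D_Mac / (1 + y) = 4.89783 / 1.03725 = 4.72194 years.

4.722 years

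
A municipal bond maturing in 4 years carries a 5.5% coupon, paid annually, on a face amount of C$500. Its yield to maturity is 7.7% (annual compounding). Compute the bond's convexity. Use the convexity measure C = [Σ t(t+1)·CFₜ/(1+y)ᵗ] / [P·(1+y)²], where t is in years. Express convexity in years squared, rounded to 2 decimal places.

With y = 0.077:
  t   CF        PV=CF/(1+0.077)^t    t·PV        t(t+1)·PV
  1        27.50        25.5339        25.5339          51.0678
  2        27.50        23.7083        47.4167         142.2501
  3        27.50        22.0133        66.0400         264.1599
  4       527.50       392.0664     1,568.2657       7,841.3285
  Σ                    463.3220     1,707.2562       8,298.8062
P = 463.3220.
Convexity = Σ t(t+1)·PV / [P·(1+y)²] = 8,298.8062 / (463.3220 × 1.159929) = 15.44192.

15.44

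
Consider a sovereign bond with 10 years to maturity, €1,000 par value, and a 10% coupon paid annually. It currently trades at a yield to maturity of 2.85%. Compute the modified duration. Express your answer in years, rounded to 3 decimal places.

7.274 years

Periodic yield y = 0.0285. First find Macaulay duration:
  t   CF        PV=CF/(1+0.0285)^t    t·PV
  1       100.00        97.2290        97.2290
  2       100.00        94.5347       189.0695
  3       100.00        91.9152       275.7455
  4       100.00        89.3682       357.4726
  5       100.00        86.8917       434.4587
  6       100.00        84.4840       506.9037
  7       100.00        82.1429       575.0002
  8       100.00        79.8667       638.9334
  9       100.00        77.6536       698.8820
  10    1,100.00       830.5193     8,305.1929
  Σ                  1,614.6051    12,078.8875
P = 1,614.6051; Macaulay duration = 12,078.8875 / 1,614.6051 = 7.48102 years.
Modified duration = D_Mac / (1 + y) = 7.48102 / 1.0285 = 7.27372 years.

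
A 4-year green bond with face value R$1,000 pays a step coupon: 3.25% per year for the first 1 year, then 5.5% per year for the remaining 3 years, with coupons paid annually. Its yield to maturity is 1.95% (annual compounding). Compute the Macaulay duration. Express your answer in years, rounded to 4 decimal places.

Periodic yield y = 0.0195. Discount each cash flow and weight by its year:
  t   CF        PV=CF/(1+0.0195)^t    t·PV
  1        32.50        31.8784        31.8784
  2        55.00        52.9161       105.8323
  3        55.00        51.9040       155.7121
  4     1,055.00       976.5704     3,906.2814
  Σ                  1,113.2689     4,199.7042
Price P = Σ PV = 1,113.2689.
Macaulay duration = Σ(t·PV) / P = 4,199.7042 / 1,113.2689 = 3.77241 years.

3.7724 years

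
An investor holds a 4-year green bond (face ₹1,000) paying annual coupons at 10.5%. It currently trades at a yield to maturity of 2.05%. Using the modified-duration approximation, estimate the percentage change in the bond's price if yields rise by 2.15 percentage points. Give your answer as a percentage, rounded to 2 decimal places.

-7.46%

Periodic yield y = 0.0205. Modified duration first:
  t   CF        PV=CF/(1+0.0205)^t    t·PV
  1       105.00       102.8907       102.8907
  2       105.00       100.8239       201.6477
  3       105.00        98.7985       296.3954
  4     1,105.00     1,018.8500     4,075.3999
  Σ                  1,321.3631     4,676.3338
P = 1,321.3631; D_Mac = 3.53902 yrs; D_mod = 3.53902/(1+0.0205) = 3.46793 yrs.
ΔP/P ≈ -D_mod · Δy = -3.46793 × (+0.0215) = -0.074560 = -7.4560%.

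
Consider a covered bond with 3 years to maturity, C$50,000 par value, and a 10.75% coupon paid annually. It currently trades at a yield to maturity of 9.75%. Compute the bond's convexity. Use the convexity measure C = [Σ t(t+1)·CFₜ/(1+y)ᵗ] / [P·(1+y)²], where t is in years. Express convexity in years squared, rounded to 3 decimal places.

With y = 0.0975:
  t   CF        PV=CF/(1+0.0975)^t    t·PV        t(t+1)·PV
  1     5,375.00     4,897.4943     4,897.4943       9,794.9886
  2     5,375.00     4,462.4094     8,924.8188      26,774.4563
  3    55,375.00    41,889.0154   125,667.0462     502,668.1849
  Σ                 51,248.9191   139,489.3593     539,237.6298
P = 51,248.9191.
Convexity = Σ t(t+1)·PV / [P·(1+y)²] = 539,237.6298 / (51,248.9191 × 1.204506) = 8.73547.

8.735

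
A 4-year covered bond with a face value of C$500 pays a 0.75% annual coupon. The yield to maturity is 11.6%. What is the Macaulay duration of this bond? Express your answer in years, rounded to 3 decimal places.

Periodic yield y = 0.116. Discount each cash flow and weight by its year:
  t   CF        PV=CF/(1+0.116)^t    t·PV
  1         3.75         3.3602         3.3602
  2         3.75         3.0109         6.0219
  3         3.75         2.6980         8.0939
  4       503.75       324.7568     1,299.0273
  Σ                    333.8260     1,316.5033
Price P = Σ PV = 333.8260.
Macaulay duration = Σ(t·PV) / P = 1,316.5033 / 333.8260 = 3.94368 years.

3.944 years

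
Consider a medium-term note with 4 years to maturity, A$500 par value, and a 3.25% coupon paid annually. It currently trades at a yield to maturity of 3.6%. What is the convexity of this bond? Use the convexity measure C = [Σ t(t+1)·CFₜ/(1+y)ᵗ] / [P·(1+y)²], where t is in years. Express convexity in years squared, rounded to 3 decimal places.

17.480

With y = 0.036:
  t   CF        PV=CF/(1+0.036)^t    t·PV        t(t+1)·PV
  1        16.25        15.6853        15.6853          31.3707
  2        16.25        15.1403        30.2806          90.8417
  3        16.25        14.6142        43.8425         175.3700
  4       516.25       448.1476     1,792.5903       8,962.9513
  Σ                    493.5873     1,882.3987       9,260.5337
P = 493.5873.
Convexity = Σ t(t+1)·PV / [P·(1+y)²] = 9,260.5337 / (493.5873 × 1.073296) = 17.48045.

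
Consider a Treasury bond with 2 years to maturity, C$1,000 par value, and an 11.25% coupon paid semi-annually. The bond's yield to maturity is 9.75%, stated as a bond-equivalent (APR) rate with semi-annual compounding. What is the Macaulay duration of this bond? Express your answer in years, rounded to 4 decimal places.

Periodic yield y = 0.04875. Discount each cash flow and weight by its period:
  t   CF        PV=CF/(1+0.04875)^t    t·PV
  1        56.25        53.6353        53.6353
  2        56.25        51.1421       102.2842
  3        56.25        48.7648       146.2945
  4     1,056.25       873.1298     3,492.5193
  Σ                  1,026.6720     3,794.7333
Price P = Σ PV = 1,026.6720.
Macaulay duration = Σ(t·PV) / P = 3,794.7333 / 1,026.6720 = 3.69615 half-year periods.
In years: 3.69615 / 2 = 1.84807 years.

1.8481 years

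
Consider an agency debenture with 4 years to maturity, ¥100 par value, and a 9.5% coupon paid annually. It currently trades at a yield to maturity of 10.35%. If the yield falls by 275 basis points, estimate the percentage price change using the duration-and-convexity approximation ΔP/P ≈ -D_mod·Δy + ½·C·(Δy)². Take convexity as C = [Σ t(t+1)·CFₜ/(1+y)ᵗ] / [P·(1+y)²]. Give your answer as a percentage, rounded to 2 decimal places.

With y = 0.1035:
  t   CF        PV=CF/(1+0.1035)^t    t·PV        t(t+1)·PV
  1         9.50         8.6090         8.6090          17.2179
  2         9.50         7.8015        15.6030          46.8091
  3         9.50         7.0698        21.2094          84.8375
  4       109.50        73.8456       295.3825       1,476.9125
  Σ                     97.3259       340.8039       1,625.7770
P = 97.3259; D_Mac = 3.50168 yrs; D_mod = 3.17325 yrs; C = 13.71791.
Duration effect: -3.17325 × (-0.0275) = +0.087264
Convexity effect: 0.5 × 13.71791 × (-0.0275)² = +0.0051871
ΔP/P ≈ +0.087264 + 0.0051871 = +0.092451 = +9.2451%.

+9.25%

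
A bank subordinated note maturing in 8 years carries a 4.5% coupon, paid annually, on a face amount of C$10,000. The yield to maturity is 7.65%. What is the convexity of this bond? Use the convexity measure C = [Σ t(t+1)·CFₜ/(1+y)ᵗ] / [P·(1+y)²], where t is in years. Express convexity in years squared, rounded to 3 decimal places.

With y = 0.0765:
  t   CF        PV=CF/(1+0.0765)^t    t·PV        t(t+1)·PV
  1       450.00       418.0214       418.0214         836.0427
  2       450.00       388.3152       776.6305       2,329.8915
  3       450.00       360.7202     1,082.1605       4,328.6419
  4       450.00       335.0861     1,340.3443       6,701.7214
  5       450.00       311.2736     1,556.3682       9,338.2092
  6       450.00       289.1534     1,734.9204      12,144.4430
  7       450.00       268.6051     1,880.2358      15,041.8863
  8    10,450.00     5,794.3406    46,354.7245     417,192.5204
  Σ                  8,165.5156    55,143.4055     467,913.3564
P = 8,165.5156.
Convexity = Σ t(t+1)·PV / [P·(1+y)²] = 467,913.3564 / (8,165.5156 × 1.158852) = 49.44857.

49.449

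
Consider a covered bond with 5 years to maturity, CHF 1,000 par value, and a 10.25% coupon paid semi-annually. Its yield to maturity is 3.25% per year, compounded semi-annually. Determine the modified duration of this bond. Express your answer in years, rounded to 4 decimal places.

4.1097 years

Periodic yield y = 0.01625. First find Macaulay duration:
  t   CF        PV=CF/(1+0.01625)^t    t·PV
  1        51.25        50.4305        50.4305
  2        51.25        49.6241        99.2482
  3        51.25        48.8306       146.4918
  4        51.25        48.0498       192.1992
  5        51.25        47.2815       236.4074
  6        51.25        46.5254       279.1527
  7        51.25        45.7815       320.4705
  8        51.25        45.0494       360.3955
  9        51.25        44.3291       398.9618
  10    1,051.25       894.7474     8,947.4735
  Σ                  1,320.6493    11,031.2312
P = 1,320.6493; Macaulay duration = 11,031.2312 / 1,320.6493 = 8.35288 half-year periods = 4.17644 years.
Modified duration = D_Mac / (1 + y) = 4.17644 / 1.01625 = 4.10966 years.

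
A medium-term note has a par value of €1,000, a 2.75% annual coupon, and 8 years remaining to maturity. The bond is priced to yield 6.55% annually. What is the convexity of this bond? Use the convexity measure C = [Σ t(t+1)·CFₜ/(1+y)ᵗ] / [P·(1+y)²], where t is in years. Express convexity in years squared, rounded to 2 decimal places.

54.75

With y = 0.0655:
  t   CF        PV=CF/(1+0.0655)^t    t·PV        t(t+1)·PV
  1        27.50        25.8095        25.8095          51.6190
  2        27.50        24.2229        48.4458         145.3373
  3        27.50        22.7338        68.2014         272.8058
  4        27.50        21.3363        85.3452         426.7258
  5        27.50        20.0247       100.1234         600.7402
  6        27.50        18.7937       112.7621         789.3348
  7        27.50        17.6384       123.4686         987.7489
  8     1,027.50       618.5206     4,948.1651      44,533.4862
  Σ                    769.0798     5,512.3211      47,807.7979
P = 769.0798.
Convexity = Σ t(t+1)·PV / [P·(1+y)²] = 47,807.7979 / (769.0798 × 1.135290) = 54.75457.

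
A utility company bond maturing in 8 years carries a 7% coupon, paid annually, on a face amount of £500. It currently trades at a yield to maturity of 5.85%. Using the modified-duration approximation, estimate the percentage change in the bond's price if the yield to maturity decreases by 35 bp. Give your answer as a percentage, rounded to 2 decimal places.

Periodic yield y = 0.0585. Modified duration first:
  t   CF        PV=CF/(1+0.0585)^t    t·PV
  1        35.00        33.0657        33.0657
  2        35.00        31.2382        62.4764
  3        35.00        29.5118        88.5354
  4        35.00        27.8808       111.5230
  5        35.00        26.3399       131.6994
  6        35.00        24.8842       149.3049
  7        35.00        23.5089       164.5622
  8       535.00       339.4899     2,715.9194
  Σ                    535.9193     3,457.0863
P = 535.9193; D_Mac = 6.45076 yrs; D_mod = 6.45076/(1+0.0585) = 6.09425 yrs.
ΔP/P ≈ -D_mod · Δy = -6.09425 × (-0.0035) = +0.021330 = +2.1330%.

+2.13%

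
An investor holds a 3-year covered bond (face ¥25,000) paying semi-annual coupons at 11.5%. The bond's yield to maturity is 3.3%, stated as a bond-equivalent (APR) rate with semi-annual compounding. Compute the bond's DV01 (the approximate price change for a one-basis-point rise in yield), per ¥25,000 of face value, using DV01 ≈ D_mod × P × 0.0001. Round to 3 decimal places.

Periodic yield y = 0.0165.
  t   CF        PV=CF/(1+0.0165)^t    t·PV
  1     1,437.50     1,414.1663     1,414.1663
  2     1,437.50     1,391.2113     2,782.4225
  3     1,437.50     1,368.6289     4,105.8867
  4     1,437.50     1,346.4131     5,385.6523
  5     1,437.50     1,324.5579     6,622.7894
  6    26,437.50    23,964.9257   143,789.5542
  Σ                 30,809.9031   164,100.4714
P = 30,809.9031; D_Mac = 5.32622 half-year periods = 2.66311 yrs; D_mod = 2.61988 yrs.
DV01 ≈ 2.61988 × 30,809.9031 × 0.0001 = 8.071838.

¥8.072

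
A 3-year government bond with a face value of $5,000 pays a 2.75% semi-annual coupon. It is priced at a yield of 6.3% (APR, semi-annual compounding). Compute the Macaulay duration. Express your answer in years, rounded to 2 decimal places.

Periodic yield y = 0.0315. Discount each cash flow and weight by its period:
  t   CF        PV=CF/(1+0.0315)^t    t·PV
  1        68.75        66.6505        66.6505
  2        68.75        64.6151       129.2303
  3        68.75        62.6419       187.9257
  4        68.75        60.7290       242.9158
  5        68.75        58.8744       294.3720
  6     5,068.75     4,208.0944    25,248.5666
  Σ                  4,521.6053    26,169.6610
Price P = Σ PV = 4,521.6053.
Macaulay duration = Σ(t·PV) / P = 26,169.6610 / 4,521.6053 = 5.78769 half-year periods.
In years: 5.78769 / 2 = 2.89385 years.

2.89 years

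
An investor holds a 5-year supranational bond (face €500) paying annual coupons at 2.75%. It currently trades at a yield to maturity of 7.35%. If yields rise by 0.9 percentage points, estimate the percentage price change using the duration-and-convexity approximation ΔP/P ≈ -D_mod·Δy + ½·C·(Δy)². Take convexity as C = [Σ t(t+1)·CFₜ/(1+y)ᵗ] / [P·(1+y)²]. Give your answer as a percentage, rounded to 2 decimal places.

With y = 0.0735:
  t   CF        PV=CF/(1+0.0735)^t    t·PV        t(t+1)·PV
  1        13.75        12.8086        12.8086          25.6171
  2        13.75        11.9316        23.8632          71.5896
  3        13.75        11.1147        33.3440         133.3760
  4        13.75        10.3537        41.4147         207.0735
  5       513.75       360.3642     1,801.8208      10,810.9248
  Σ                    406.5727     1,913.2513      11,248.5810
P = 406.5727; D_Mac = 4.70580 yrs; D_mod = 4.38361 yrs; C = 24.00797.
Duration effect: -4.38361 × (+0.009) = -0.039452
Convexity effect: 0.5 × 24.00797 × (0.009)² = +0.0009723
ΔP/P ≈ -0.039452 + 0.0009723 = -0.038480 = -3.8480%.

-3.85%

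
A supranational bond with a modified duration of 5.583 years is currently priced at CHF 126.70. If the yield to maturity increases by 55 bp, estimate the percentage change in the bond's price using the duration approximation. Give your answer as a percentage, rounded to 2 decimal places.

-3.07%

Duration approximation: ΔP/P ≈ -D_mod · Δy = -5.583 × (+0.0055) = -0.0307065.
As a percentage: -3.07065%.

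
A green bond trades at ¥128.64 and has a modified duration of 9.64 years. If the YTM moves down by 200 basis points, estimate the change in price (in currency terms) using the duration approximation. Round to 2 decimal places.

+¥24.80

Duration approximation: ΔP/P ≈ -D_mod · Δy = -9.64 × (-0.02) = +0.192800.
ΔP ≈ 128.64 × (+0.192800) = +24.801792.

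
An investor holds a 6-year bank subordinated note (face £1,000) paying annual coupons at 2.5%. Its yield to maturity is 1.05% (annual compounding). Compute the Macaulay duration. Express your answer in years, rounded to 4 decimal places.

Periodic yield y = 0.0105. Discount each cash flow and weight by its year:
  t   CF        PV=CF/(1+0.0105)^t    t·PV
  1        25.00        24.7402        24.7402
  2        25.00        24.4832        48.9663
  3        25.00        24.2288        72.6863
  4        25.00        23.9770        95.9080
  5        25.00        23.7279       118.6393
  6     1,025.00       962.7332     5,776.3993
  Σ                  1,083.8902     6,137.3394
Price P = Σ PV = 1,083.8902.
Macaulay duration = Σ(t·PV) / P = 6,137.3394 / 1,083.8902 = 5.66233 years.

5.6623 years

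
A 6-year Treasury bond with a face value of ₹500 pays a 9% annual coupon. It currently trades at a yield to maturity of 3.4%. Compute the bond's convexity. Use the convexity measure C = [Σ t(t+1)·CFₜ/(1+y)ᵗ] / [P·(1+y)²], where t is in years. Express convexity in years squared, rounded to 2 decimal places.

With y = 0.034:
  t   CF        PV=CF/(1+0.034)^t    t·PV        t(t+1)·PV
  1        45.00        43.5203        43.5203          87.0406
  2        45.00        42.0893        84.1785         252.5356
  3        45.00        40.7053       122.1159         488.4635
  4        45.00        39.3668       157.4673         787.3364
  5        45.00        38.0724       190.3618       1,142.1709
  6       545.00       445.9368     2,675.6205      18,729.3437
  Σ                    649.6908     3,273.2644      21,486.8908
P = 649.6908.
Convexity = Σ t(t+1)·PV / [P·(1+y)²] = 21,486.8908 / (649.6908 × 1.069156) = 30.93327.

30.93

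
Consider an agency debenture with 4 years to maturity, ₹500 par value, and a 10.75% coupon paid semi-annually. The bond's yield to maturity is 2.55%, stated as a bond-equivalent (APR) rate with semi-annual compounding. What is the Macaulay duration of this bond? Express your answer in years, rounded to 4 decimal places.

3.4468 years

Periodic yield y = 0.01275. Discount each cash flow and weight by its period:
  t   CF        PV=CF/(1+0.01275)^t    t·PV
  1       26.875        26.5367        26.5367
  2       26.875        26.2026        52.4051
  3       26.875        25.8727        77.6181
  4       26.875        25.5470       102.1879
  5       26.875        25.2254       126.1268
  6       26.875        24.9078       149.4467
  7       26.875        24.5942       172.1594
  8      526.875       476.0906     3,808.7245
  Σ                    654.9768     4,515.2052
Price P = Σ PV = 654.9768.
Macaulay duration = Σ(t·PV) / P = 4,515.2052 / 654.9768 = 6.89369 half-year periods.
In years: 6.89369 / 2 = 3.44684 years.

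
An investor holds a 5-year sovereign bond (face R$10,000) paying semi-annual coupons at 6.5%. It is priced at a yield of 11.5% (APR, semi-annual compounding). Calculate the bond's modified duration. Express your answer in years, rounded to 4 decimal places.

Periodic yield y = 0.0575. First find Macaulay duration:
  t   CF        PV=CF/(1+0.0575)^t    t·PV
  1       325.00       307.3286       307.3286
  2       325.00       290.6181       581.2361
  3       325.00       274.8161       824.4484
  4       325.00       259.8734     1,039.4937
  5       325.00       245.7432     1,228.7159
  6       325.00       232.3813     1,394.2876
  7       325.00       219.7459     1,538.2211
  8       325.00       207.7975     1,662.3801
  9       325.00       196.4988     1,768.4895
  10   10,325.00     5,903.1837    59,031.8372
  Σ                  8,137.9866    69,376.4383
P = 8,137.9866; Macaulay duration = 69,376.4383 / 8,137.9866 = 8.52501 half-year periods = 4.26251 years.
Modified duration = D_Mac / (1 + y) = 4.26251 / 1.0575 = 4.03074 years.

4.0307 years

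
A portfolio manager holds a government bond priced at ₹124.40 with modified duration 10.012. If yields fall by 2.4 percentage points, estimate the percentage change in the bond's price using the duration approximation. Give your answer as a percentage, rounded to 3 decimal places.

+24.029%

Duration approximation: ΔP/P ≈ -D_mod · Δy = -10.012 × (-0.024) = +0.240288.
As a percentage: +24.0288%.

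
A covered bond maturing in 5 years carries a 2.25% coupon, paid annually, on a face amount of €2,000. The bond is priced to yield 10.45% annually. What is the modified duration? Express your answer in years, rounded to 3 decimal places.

Periodic yield y = 0.1045. First find Macaulay duration:
  t   CF        PV=CF/(1+0.1045)^t    t·PV
  1        45.00        40.7424        40.7424
  2        45.00        36.8877        73.7753
  3        45.00        33.3976       100.1928
  4        45.00        30.2378       120.9510
  5     2,045.00     1,244.1270     6,220.6349
  Σ                  1,385.3924     6,556.2965
P = 1,385.3924; Macaulay duration = 6,556.2965 / 1,385.3924 = 4.73245 years.
Modified duration = D_Mac / (1 + y) = 4.73245 / 1.1045 = 4.28470 years.

4.285 years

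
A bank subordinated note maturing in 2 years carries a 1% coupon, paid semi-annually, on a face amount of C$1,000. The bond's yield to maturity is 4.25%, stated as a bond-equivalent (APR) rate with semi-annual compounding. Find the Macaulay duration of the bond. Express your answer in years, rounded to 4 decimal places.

1.9846 years

Periodic yield y = 0.02125. Discount each cash flow and weight by its period:
  t   CF        PV=CF/(1+0.02125)^t    t·PV
  1         5.00         4.8960         4.8960
  2         5.00         4.7941         9.5882
  3         5.00         4.6943        14.0830
  4     1,005.00       923.9273     3,695.7091
  Σ                    938.3116     3,724.2762
Price P = Σ PV = 938.3116.
Macaulay duration = Σ(t·PV) / P = 3,724.2762 / 938.3116 = 3.96912 half-year periods.
In years: 3.96912 / 2 = 1.98456 years.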